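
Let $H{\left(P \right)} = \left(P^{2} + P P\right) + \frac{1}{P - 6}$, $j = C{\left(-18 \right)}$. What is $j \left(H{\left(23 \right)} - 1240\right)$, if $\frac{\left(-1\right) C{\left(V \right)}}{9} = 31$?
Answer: $\frac{862947}{17} \approx 50762.0$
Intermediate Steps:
$C{\left(V \right)} = -279$ ($C{\left(V \right)} = \left(-9\right) 31 = -279$)
$j = -279$
$H{\left(P \right)} = \frac{1}{-6 + P} + 2 P^{2}$ ($H{\left(P \right)} = \left(P^{2} + P^{2}\right) + \frac{1}{-6 + P} = 2 P^{2} + \frac{1}{-6 + P} = \frac{1}{-6 + P} + 2 P^{2}$)
$j \left(H{\left(23 \right)} - 1240\right) = - 279 \left(\frac{1 - 12 \cdot 23^{2} + 2 \cdot 23^{3}}{-6 + 23} - 1240\right) = - 279 \left(\frac{1 - 6348 + 2 \cdot 12167}{17} - 1240\right) = - 279 \left(\frac{1 - 6348 + 24334}{17} - 1240\right) = - 279 \left(\frac{1}{17} \cdot 17987 - 1240\right) = - 279 \left(\frac{17987}{17} - 1240\right) = \left(-279\right) \left(- \frac{3093}{17}\right) = \frac{862947}{17}$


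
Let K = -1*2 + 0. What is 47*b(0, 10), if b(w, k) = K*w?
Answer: 0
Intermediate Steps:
K = -2 (K = -2 + 0 = -2)
b(w, k) = -2*w
47*b(0, 10) = 47*(-2*0) = 47*0 = 0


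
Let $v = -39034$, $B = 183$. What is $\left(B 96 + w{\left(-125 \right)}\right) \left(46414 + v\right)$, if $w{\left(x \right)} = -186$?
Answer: $128279160$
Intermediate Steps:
$\left(B 96 + w{\left(-125 \right)}\right) \left(46414 + v\right) = \left(183 \cdot 96 - 186\right) \left(46414 - 39034\right) = \left(17568 - 186\right) 7380 = 17382 \cdot 7380 = 128279160$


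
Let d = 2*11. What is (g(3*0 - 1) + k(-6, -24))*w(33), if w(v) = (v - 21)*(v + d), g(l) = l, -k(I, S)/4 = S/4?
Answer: 15180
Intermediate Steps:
k(I, S) = -S (k(I, S) = -4*S/4 = -S)
d = 22
w(v) = (-21 + v)*(22 + v) (w(v) = (v - 21)*(v + 22) = (-21 + v)*(22 + v))
(g(3*0 - 1) + k(-6, -24))*w(33) = ((3*0 - 1) - 1*(-24))*(-462 + 33 + 33**2) = ((0 - 1) + 24)*(-462 + 33 + 1089) = (-1 + 24)*660 = 23*660 = 15180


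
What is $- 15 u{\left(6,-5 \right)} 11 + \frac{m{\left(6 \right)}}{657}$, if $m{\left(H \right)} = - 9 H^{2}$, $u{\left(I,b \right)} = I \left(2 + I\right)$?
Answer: $- \frac{578196}{73} \approx -7920.5$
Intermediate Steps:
$- 15 u{\left(6,-5 \right)} 11 + \frac{m{\left(6 \right)}}{657} = - 15 \cdot 6 \left(2 + 6\right) 11 + \frac{\left(-9\right) 6^{2}}{657} = - 15 \cdot 6 \cdot 8 \cdot 11 + \left(-9\right) 36 \cdot \frac{1}{657} = \left(-15\right) 48 \cdot 11 - \frac{36}{73} = \left(-720\right) 11 - \frac{36}{73} = -7920 - \frac{36}{73} = - \frac{578196}{73}$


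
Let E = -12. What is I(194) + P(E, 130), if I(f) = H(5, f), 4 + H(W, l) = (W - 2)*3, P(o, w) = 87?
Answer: 92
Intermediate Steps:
H(W, l) = -10 + 3*W (H(W, l) = -4 + (W - 2)*3 = -4 + (-2 + W)*3 = -4 + (-6 + 3*W) = -10 + 3*W)
I(f) = 5 (I(f) = -10 + 3*5 = -10 + 15 = 5)
I(194) + P(E, 130) = 5 + 87 = 92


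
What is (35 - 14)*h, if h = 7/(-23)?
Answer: -147/23 ≈ -6.3913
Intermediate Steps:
h = -7/23 (h = 7*(-1/23) = -7/23 ≈ -0.30435)
(35 - 14)*h = (35 - 14)*(-7/23) = 21*(-7/23) = -147/23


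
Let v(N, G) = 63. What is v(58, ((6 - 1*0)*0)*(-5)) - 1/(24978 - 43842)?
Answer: 1188433/18864 ≈ 63.000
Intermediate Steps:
v(58, ((6 - 1*0)*0)*(-5)) - 1/(24978 - 43842) = 63 - 1/(24978 - 43842) = 63 - 1/(-18864) = 63 - 1*(-1/18864) = 63 + 1/18864 = 1188433/18864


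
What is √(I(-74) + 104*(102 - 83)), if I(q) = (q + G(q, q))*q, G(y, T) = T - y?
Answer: 18*√23 ≈ 86.325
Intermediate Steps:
I(q) = q² (I(q) = (q + (q - q))*q = (q + 0)*q = q*q = q²)
√(I(-74) + 104*(102 - 83)) = √((-74)² + 104*(102 - 83)) = √(5476 + 104*19) = √(5476 + 1976) = √7452 = 18*√23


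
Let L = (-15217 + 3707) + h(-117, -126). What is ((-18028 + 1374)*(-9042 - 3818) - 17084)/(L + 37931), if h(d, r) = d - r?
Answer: 35692226/4405 ≈ 8102.7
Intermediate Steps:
L = -11501 (L = (-15217 + 3707) + (-117 - 1*(-126)) = -11510 + (-117 + 126) = -11510 + 9 = -11501)
((-18028 + 1374)*(-9042 - 3818) - 17084)/(L + 37931) = ((-18028 + 1374)*(-9042 - 3818) - 17084)/(-11501 + 37931) = (-16654*(-12860) - 17084)/26430 = (214170440 - 17084)*(1/26430) = 214153356*(1/26430) = 35692226/4405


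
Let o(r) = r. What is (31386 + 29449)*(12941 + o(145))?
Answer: 796086810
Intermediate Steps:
(31386 + 29449)*(12941 + o(145)) = (31386 + 29449)*(12941 + 145) = 60835*13086 = 796086810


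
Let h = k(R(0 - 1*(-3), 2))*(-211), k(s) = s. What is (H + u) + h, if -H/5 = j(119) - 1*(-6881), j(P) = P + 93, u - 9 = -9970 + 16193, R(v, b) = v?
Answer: -29866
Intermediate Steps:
u = 6232 (u = 9 + (-9970 + 16193) = 9 + 6223 = 6232)
j(P) = 93 + P
h = -633 (h = (0 - 1*(-3))*(-211) = (0 + 3)*(-211) = 3*(-211) = -633)
H = -35465 (H = -5*((93 + 119) - 1*(-6881)) = -5*(212 + 6881) = -5*7093 = -35465)
(H + u) + h = (-35465 + 6232) - 633 = -29233 - 633 = -29866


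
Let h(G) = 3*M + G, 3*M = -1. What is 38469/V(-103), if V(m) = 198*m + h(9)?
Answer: -38469/20386 ≈ -1.8870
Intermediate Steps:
M = -⅓ (M = (⅓)*(-1) = -⅓ ≈ -0.33333)
h(G) = -1 + G (h(G) = 3*(-⅓) + G = -1 + G)
V(m) = 8 + 198*m (V(m) = 198*m + (-1 + 9) = 198*m + 8 = 8 + 198*m)
38469/V(-103) = 38469/(8 + 198*(-103)) = 38469/(8 - 20394) = 38469/(-20386) = 38469*(-1/20386) = -38469/20386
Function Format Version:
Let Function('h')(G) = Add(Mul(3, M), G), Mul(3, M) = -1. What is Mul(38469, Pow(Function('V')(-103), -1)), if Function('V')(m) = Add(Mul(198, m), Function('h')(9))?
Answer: Rational(-38469, 20386) ≈ -1.8870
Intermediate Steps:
M = Rational(-1, 3) (M = Mul(Rational(1, 3), -1) = Rational(-1, 3) ≈ -0.33333)
Function('h')(G) = Add(-1, G) (Function('h')(G) = Add(Mul(3, Rational(-1, 3)), G) = Add(-1, G))
Function('V')(m) = Add(8, Mul(198, m)) (Function('V')(m) = Add(Mul(198, m), Add(-1, 9)) = Add(Mul(198, m), 8) = Add(8, Mul(198, m)))
Mul(38469, Pow(Function('V')(-103), -1)) = Mul(38469, Pow(Add(8, Mul(198, -103)), -1)) = Mul(38469, Pow(Add(8, -20394), -1)) = Mul(38469, Pow(-20386, -1)) = Mul(38469, Rational(-1, 20386)) = Rational(-38469, 20386)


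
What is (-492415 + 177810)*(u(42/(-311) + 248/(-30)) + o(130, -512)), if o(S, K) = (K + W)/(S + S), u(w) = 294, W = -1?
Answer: -4777402767/52 ≈ -9.1873e+7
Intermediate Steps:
o(S, K) = (-1 + K)/(2*S) (o(S, K) = (K - 1)/(S + S) = (-1 + K)/((2*S)) = (-1 + K)*(1/(2*S)) = (-1 + K)/(2*S))
(-492415 + 177810)*(u(42/(-311) + 248/(-30)) + o(130, -512)) = (-492415 + 177810)*(294 + (1/2)*(-1 - 512)/130) = -314605*(294 + (1/2)*(1/130)*(-513)) = -314605*(294 - 513/260) = -314605*75927/260 = -4777402767/52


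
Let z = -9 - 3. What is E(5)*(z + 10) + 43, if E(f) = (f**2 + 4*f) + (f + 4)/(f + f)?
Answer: -244/5 ≈ -48.800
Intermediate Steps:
z = -12
E(f) = f**2 + 4*f + (4 + f)/(2*f) (E(f) = (f**2 + 4*f) + (4 + f)/((2*f)) = (f**2 + 4*f) + (4 + f)*(1/(2*f)) = (f**2 + 4*f) + (4 + f)/(2*f) = f**2 + 4*f + (4 + f)/(2*f))
E(5)*(z + 10) + 43 = (1/2 + 5**2 + 2/5 + 4*5)*(-12 + 10) + 43 = (1/2 + 25 + 2*(1/5) + 20)*(-2) + 43 = (1/2 + 25 + 2/5 + 20)*(-2) + 43 = (459/10)*(-2) + 43 = -459/5 + 43 = -244/5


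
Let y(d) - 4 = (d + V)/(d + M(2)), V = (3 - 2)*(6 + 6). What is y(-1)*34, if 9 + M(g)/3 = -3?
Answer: 4658/37 ≈ 125.89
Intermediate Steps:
M(g) = -36 (M(g) = -27 + 3*(-3) = -27 - 9 = -36)
V = 12 (V = 1*12 = 12)
y(d) = 4 + (12 + d)/(-36 + d) (y(d) = 4 + (d + 12)/(d - 36) = 4 + (12 + d)/(-36 + d))
y(-1)*34 = ((-132 + 5*(-1))/(-36 - 1))*34 = ((-132 - 5)/(-37))*34 = -1/37*(-137)*34 = (137/37)*34 = 4658/37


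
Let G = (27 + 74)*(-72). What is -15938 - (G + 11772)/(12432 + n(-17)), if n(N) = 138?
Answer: -6678172/419 ≈ -15938.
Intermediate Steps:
G = -7272 (G = 101*(-72) = -7272)
-15938 - (G + 11772)/(12432 + n(-17)) = -15938 - (-7272 + 11772)/(12432 + 138) = -15938 - 4500/12570 = -15938 - 1*150/419 = -15938 - 150/419 = -6678172/419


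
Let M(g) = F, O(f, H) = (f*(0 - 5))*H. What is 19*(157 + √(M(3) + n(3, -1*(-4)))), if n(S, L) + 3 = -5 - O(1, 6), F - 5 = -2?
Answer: 3078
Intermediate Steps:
F = 3 (F = 5 - 2 = 3)
O(f, H) = -5*H*f (O(f, H) = (f*(-5))*H = (-5*f)*H = -5*H*f)
n(S, L) = 22 (n(S, L) = -3 + (-5 - (-5)*6) = -3 + (-5 - 1*(-30)) = -3 + (-5 + 30) = -3 + 25 = 22)
M(g) = 3
19*(157 + √(M(3) + n(3, -1*(-4)))) = 19*(157 + √(3 + 22)) = 19*(157 + √25) = 19*(157 + 5) = 19*162 = 3078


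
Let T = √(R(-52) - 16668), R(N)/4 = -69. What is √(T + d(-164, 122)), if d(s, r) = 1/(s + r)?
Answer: √(-42 + 7056*I*√1059)/42 ≈ 8.0668 + 8.0682*I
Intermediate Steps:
R(N) = -276 (R(N) = 4*(-69) = -276)
d(s, r) = 1/(r + s)
T = 4*I*√1059 (T = √(-276 - 16668) = √(-16944) = 4*I*√1059 ≈ 130.17*I)
√(T + d(-164, 122)) = √(4*I*√1059 + 1/(122 - 164)) = √(4*I*√1059 + 1/(-42)) = √(4*I*√1059 - 1/42) = √(-1/42 + 4*I*√1059)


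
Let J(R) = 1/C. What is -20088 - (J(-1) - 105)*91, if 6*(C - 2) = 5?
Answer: -179607/17 ≈ -10565.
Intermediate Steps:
C = 17/6 (C = 2 + (1/6)*5 = 2 + 5/6 = 17/6 ≈ 2.8333)
J(R) = 6/17 (J(R) = 1/(17/6) = 6/17)
-20088 - (J(-1) - 105)*91 = -20088 - (6/17 - 105)*91 = -20088 - (-1779)*91/17 = -20088 - 1*(-161889/17) = -20088 + 161889/17 = -179607/17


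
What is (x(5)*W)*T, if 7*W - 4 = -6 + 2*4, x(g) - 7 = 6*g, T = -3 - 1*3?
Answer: -1332/7 ≈ -190.29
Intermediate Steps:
T = -6 (T = -3 - 3 = -6)
x(g) = 7 + 6*g
W = 6/7 (W = 4/7 + (-6 + 2*4)/7 = 4/7 + (-6 + 8)/7 = 4/7 + (1/7)*2 = 4/7 + 2/7 = 6/7 ≈ 0.85714)
(x(5)*W)*T = ((7 + 6*5)*(6/7))*(-6) = ((7 + 30)*(6/7))*(-6) = (37*(6/7))*(-6) = (222/7)*(-6) = -1332/7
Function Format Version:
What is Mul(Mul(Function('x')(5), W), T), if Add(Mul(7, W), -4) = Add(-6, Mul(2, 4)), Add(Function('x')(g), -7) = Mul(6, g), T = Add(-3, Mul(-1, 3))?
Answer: Rational(-1332, 7) ≈ -190.29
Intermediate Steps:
T = -6 (T = Add(-3, -3) = -6)
Function('x')(g) = Add(7, Mul(6, g))
W = Rational(6, 7) (W = Add(Rational(4, 7), Mul(Rational(1, 7), Add(-6, Mul(2, 4)))) = Add(Rational(4, 7), Mul(Rational(1, 7), Add(-6, 8))) = Add(Rational(4, 7), Mul(Rational(1, 7), 2)) = Add(Rational(4, 7), Rational(2, 7)) = Rational(6, 7) ≈ 0.85714)
Mul(Mul(Function('x')(5), W), T) = Mul(Mul(Add(7, Mul(6, 5)), Rational(6, 7)), -6) = Mul(Mul(Add(7, 30), Rational(6, 7)), -6) = Mul(Mul(37, Rational(6, 7)), -6) = Mul(Rational(222, 7), -6) = Rational(-1332, 7)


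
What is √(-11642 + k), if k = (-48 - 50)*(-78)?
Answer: I*√3998 ≈ 63.23*I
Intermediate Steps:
k = 7644 (k = -98*(-78) = 7644)
√(-11642 + k) = √(-11642 + 7644) = √(-3998) = I*√3998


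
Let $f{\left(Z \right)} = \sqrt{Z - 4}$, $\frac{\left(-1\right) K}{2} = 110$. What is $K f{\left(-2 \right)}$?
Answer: $- 220 i \sqrt{6} \approx - 538.89 i$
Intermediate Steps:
$K = -220$ ($K = \left(-2\right) 110 = -220$)
$f{\left(Z \right)} = \sqrt{-4 + Z}$
$K f{\left(-2 \right)} = - 220 \sqrt{-4 - 2} = - 220 \sqrt{-6} = - 220 i \sqrt{6}$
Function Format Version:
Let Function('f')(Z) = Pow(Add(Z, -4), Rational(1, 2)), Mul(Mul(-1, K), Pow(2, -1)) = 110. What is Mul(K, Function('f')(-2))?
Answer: Mul(-220, I, Pow(6, Rational(1, 2))) ≈ Mul(-538.89, I)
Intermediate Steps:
K = -220 (K = Mul(-2, 110) = -220)
Function('f')(Z) = Pow(Add(-4, Z), Rational(1, 2))
Mul(K, Function('f')(-2)) = Mul(-220, Pow(Add(-4, -2), Rational(1, 2))) = Mul(-220, Pow(-6, Rational(1, 2))) = Mul(-220, Mul(I, Pow(6, Rational(1, 2)))) = Mul(-220, I, Pow(6, Rational(1, 2)))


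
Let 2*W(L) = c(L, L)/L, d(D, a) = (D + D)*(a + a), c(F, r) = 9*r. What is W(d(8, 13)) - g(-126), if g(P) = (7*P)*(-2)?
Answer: -3519/2 ≈ -1759.5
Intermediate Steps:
g(P) = -14*P
d(D, a) = 4*D*a (d(D, a) = (2*D)*(2*a) = 4*D*a)
W(L) = 9/2 (W(L) = ((9*L)/L)/2 = (½)*9 = 9/2)
W(d(8, 13)) - g(-126) = 9/2 - (-14)*(-126) = 9/2 - 1*1764 = 9/2 - 1764 = -3519/2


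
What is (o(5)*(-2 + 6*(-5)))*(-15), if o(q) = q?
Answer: 2400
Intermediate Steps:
(o(5)*(-2 + 6*(-5)))*(-15) = (5*(-2 + 6*(-5)))*(-15) = (5*(-2 - 30))*(-15) = (5*(-32))*(-15) = -160*(-15) = 2400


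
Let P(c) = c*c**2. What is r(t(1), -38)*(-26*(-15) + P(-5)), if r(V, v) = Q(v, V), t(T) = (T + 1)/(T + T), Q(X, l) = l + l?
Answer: 530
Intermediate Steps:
Q(X, l) = 2*l
t(T) = (1 + T)/(2*T) (t(T) = (1 + T)/((2*T)) = (1 + T)*(1/(2*T)) = (1 + T)/(2*T))
r(V, v) = 2*V
P(c) = c**3
r(t(1), -38)*(-26*(-15) + P(-5)) = (2*((1/2)*(1 + 1)/1))*(-26*(-15) + (-5)**3) = (2*((1/2)*1*2))*(390 - 125) = (2*1)*265 = 2*265 = 530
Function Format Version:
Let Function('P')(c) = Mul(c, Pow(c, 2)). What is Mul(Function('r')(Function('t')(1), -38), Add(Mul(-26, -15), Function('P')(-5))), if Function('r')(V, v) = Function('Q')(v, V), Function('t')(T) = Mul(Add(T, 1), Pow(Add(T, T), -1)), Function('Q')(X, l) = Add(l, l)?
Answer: 530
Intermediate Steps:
Function('Q')(X, l) = Mul(2, l)
Function('t')(T) = Mul(Rational(1, 2), Pow(T, -1), Add(1, T)) (Function('t')(T) = Mul(Add(1, T), Pow(Mul(2, T), -1)) = Mul(Add(1, T), Mul(Rational(1, 2), Pow(T, -1))) = Mul(Rational(1, 2), Pow(T, -1), Add(1, T)))
Function('r')(V, v) = Mul(2, V)
Function('P')(c) = Pow(c, 3)
Mul(Function('r')(Function('t')(1), -38), Add(Mul(-26, -15), Function('P')(-5))) = Mul(Mul(2, Mul(Rational(1, 2), Pow(1, -1), Add(1, 1))), Add(Mul(-26, -15), Pow(-5, 3))) = Mul(Mul(2, Mul(Rational(1, 2), 1, 2)), Add(390, -125)) = Mul(Mul(2, 1), 265) = Mul(2, 265) = 530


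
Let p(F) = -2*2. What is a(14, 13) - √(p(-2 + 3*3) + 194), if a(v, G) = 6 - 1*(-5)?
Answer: 11 - √190 ≈ -2.7840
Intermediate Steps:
a(v, G) = 11 (a(v, G) = 6 + 5 = 11)
p(F) = -4
a(14, 13) - √(p(-2 + 3*3) + 194) = 11 - √(-4 + 194) = 11 - √190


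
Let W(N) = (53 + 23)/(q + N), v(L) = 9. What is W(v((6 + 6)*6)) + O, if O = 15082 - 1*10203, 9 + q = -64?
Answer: 78045/16 ≈ 4877.8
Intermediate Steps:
q = -73 (q = -9 - 64 = -73)
W(N) = 76/(-73 + N) (W(N) = (53 + 23)/(-73 + N) = 76/(-73 + N))
O = 4879 (O = 15082 - 10203 = 4879)
W(v((6 + 6)*6)) + O = 76/(-73 + 9) + 4879 = 76/(-64) + 4879 = 76*(-1/64) + 4879 = -19/16 + 4879 = 78045/16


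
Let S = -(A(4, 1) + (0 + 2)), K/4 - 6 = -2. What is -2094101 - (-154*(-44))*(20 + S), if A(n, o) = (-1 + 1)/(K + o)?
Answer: -2216069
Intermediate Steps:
K = 16 (K = 24 + 4*(-2) = 24 - 8 = 16)
A(n, o) = 0 (A(n, o) = (-1 + 1)/(16 + o) = 0/(16 + o) = 0)
S = -2 (S = -(0 + (0 + 2)) = -(0 + 2) = -1*2 = -2)
-2094101 - (-154*(-44))*(20 + S) = -2094101 - (-154*(-44))*(20 - 2) = -2094101 - 6776*18 = -2094101 - 1*121968 = -2094101 - 121968 = -2216069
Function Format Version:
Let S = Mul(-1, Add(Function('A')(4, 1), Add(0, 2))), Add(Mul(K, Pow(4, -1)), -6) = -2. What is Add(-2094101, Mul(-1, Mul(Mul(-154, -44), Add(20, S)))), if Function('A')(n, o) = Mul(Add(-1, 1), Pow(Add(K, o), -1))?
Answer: -2216069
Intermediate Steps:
K = 16 (K = Add(24, Mul(4, -2)) = Add(24, -8) = 16)
Function('A')(n, o) = 0 (Function('A')(n, o) = Mul(Add(-1, 1), Pow(Add(16, o), -1)) = Mul(0, Pow(Add(16, o), -1)) = 0)
S = -2 (S = Mul(-1, Add(0, Add(0, 2))) = Mul(-1, Add(0, 2)) = Mul(-1, 2) = -2)
Add(-2094101, Mul(-1, Mul(Mul(-154, -44), Add(20, S)))) = Add(-2094101, Mul(-1, Mul(Mul(-154, -44), Add(20, -2)))) = Add(-2094101, Mul(-1, Mul(6776, 18))) = Add(-2094101, Mul(-1, 121968)) = Add(-2094101, -121968) = -2216069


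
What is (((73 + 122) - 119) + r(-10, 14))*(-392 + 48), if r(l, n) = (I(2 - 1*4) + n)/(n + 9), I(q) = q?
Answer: -605440/23 ≈ -26323.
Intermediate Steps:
r(l, n) = (-2 + n)/(9 + n) (r(l, n) = ((2 - 1*4) + n)/(n + 9) = ((2 - 4) + n)/(9 + n) = (-2 + n)/(9 + n))
(((73 + 122) - 119) + r(-10, 14))*(-392 + 48) = (((73 + 122) - 119) + (-2 + 14)/(9 + 14))*(-392 + 48) = ((195 - 119) + 12/23)*(-344) = (76 + (1/23)*12)*(-344) = (76 + 12/23)*(-344) = (1760/23)*(-344) = -605440/23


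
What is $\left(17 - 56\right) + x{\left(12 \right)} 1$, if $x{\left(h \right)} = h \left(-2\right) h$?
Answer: $-327$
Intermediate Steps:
$x{\left(h \right)} = - 2 h^{2}$ ($x{\left(h \right)} = - 2 h h = - 2 h^{2}$)
$\left(17 - 56\right) + x{\left(12 \right)} 1 = \left(17 - 56\right) + - 2 \cdot 12^{2} \cdot 1 = \left(17 - 56\right) + \left(-2\right) 144 \cdot 1 = -39 - 288 = -327$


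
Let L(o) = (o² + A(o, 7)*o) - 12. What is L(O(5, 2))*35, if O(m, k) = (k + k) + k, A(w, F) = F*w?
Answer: 9660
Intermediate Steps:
O(m, k) = 3*k (O(m, k) = 2*k + k = 3*k)
L(o) = -12 + 8*o² (L(o) = (o² + (7*o)*o) - 12 = (o² + 7*o²) - 12 = 8*o² - 12 = -12 + 8*o²)
L(O(5, 2))*35 = (-12 + 8*(3*2)²)*35 = (-12 + 8*6²)*35 = (-12 + 8*36)*35 = (-12 + 288)*35 = 276*35 = 9660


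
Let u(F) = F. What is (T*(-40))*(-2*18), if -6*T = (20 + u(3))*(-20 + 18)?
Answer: 11040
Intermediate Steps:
T = 23/3 (T = -(20 + 3)*(-20 + 18)/6 = -23*(-2)/6 = -⅙*(-46) = 23/3 ≈ 7.6667)
(T*(-40))*(-2*18) = ((23/3)*(-40))*(-2*18) = -920/3*(-36) = 11040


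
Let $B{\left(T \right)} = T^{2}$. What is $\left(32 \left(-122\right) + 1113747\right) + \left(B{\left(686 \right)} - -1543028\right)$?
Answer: $3123467$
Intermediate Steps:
$\left(32 \left(-122\right) + 1113747\right) + \left(B{\left(686 \right)} - -1543028\right) = \left(32 \left(-122\right) + 1113747\right) + \left(686^{2} - -1543028\right) = \left(-3904 + 1113747\right) + \left(470596 + 1543028\right) = 1109843 + 2013624 = 3123467$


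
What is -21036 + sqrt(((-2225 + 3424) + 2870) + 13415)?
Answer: -21036 + 2*sqrt(4371) ≈ -20904.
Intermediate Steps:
-21036 + sqrt(((-2225 + 3424) + 2870) + 13415) = -21036 + sqrt((1199 + 2870) + 13415) = -21036 + sqrt(4069 + 13415) = -21036 + sqrt(17484) = -21036 + 2*sqrt(4371)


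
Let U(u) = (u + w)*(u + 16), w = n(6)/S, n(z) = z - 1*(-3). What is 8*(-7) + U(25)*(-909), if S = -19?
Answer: -17368418/19 ≈ -9.1413e+5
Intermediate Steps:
n(z) = 3 + z (n(z) = z + 3 = 3 + z)
w = -9/19 (w = (3 + 6)/(-19) = 9*(-1/19) = -9/19 ≈ -0.47368)
U(u) = (16 + u)*(-9/19 + u) (U(u) = (u - 9/19)*(u + 16) = (-9/19 + u)*(16 + u) = (16 + u)*(-9/19 + u))
8*(-7) + U(25)*(-909) = 8*(-7) + (-144/19 + 25**2 + (295/19)*25)*(-909) = -56 + (-144/19 + 625 + 7375/19)*(-909) = -56 + (19106/19)*(-909) = -56 - 17367354/19 = -17368418/19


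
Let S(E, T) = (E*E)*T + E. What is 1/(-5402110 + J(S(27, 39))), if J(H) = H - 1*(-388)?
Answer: -1/5373264 ≈ -1.8611e-7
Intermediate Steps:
S(E, T) = E + T*E**2 (S(E, T) = E**2*T + E = T*E**2 + E = E + T*E**2)
J(H) = 388 + H (J(H) = H + 388 = 388 + H)
1/(-5402110 + J(S(27, 39))) = 1/(-5402110 + (388 + 27*(1 + 27*39))) = 1/(-5402110 + (388 + 27*(1 + 1053))) = 1/(-5402110 + (388 + 27*1054)) = 1/(-5402110 + (388 + 28458)) = 1/(-5402110 + 28846) = 1/(-5373264) = -1/5373264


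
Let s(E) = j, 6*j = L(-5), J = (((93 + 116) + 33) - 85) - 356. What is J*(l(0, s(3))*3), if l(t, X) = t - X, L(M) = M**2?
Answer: 4975/2 ≈ 2487.5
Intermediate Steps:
J = -199 (J = ((209 + 33) - 85) - 356 = (242 - 85) - 356 = 157 - 356 = -199)
j = 25/6 (j = (1/6)*(-5)**2 = (1/6)*25 = 25/6 ≈ 4.1667)
s(E) = 25/6
J*(l(0, s(3))*3) = -199*(0 - 1*25/6)*3 = -199*(0 - 25/6)*3 = -(-4975)*3/6 = -199*(-25/2) = 4975/2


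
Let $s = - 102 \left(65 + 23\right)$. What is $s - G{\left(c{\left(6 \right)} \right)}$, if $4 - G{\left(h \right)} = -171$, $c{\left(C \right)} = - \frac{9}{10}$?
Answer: $-9151$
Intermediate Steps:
$c{\left(C \right)} = - \frac{9}{10}$ ($c{\left(C \right)} = \left(-9\right) \frac{1}{10} = - \frac{9}{10}$)
$G{\left(h \right)} = 175$ ($G{\left(h \right)} = 4 - -171 = 4 + 171 = 175$)
$s = -8976$ ($s = \left(-102\right) 88 = -8976$)
$s - G{\left(c{\left(6 \right)} \right)} = -8976 - 175 = -9151$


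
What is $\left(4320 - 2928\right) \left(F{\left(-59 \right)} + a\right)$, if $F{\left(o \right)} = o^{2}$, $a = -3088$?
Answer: $547056$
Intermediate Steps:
$\left(4320 - 2928\right) \left(F{\left(-59 \right)} + a\right) = \left(4320 - 2928\right) \left(\left(-59\right)^{2} - 3088\right) = 1392 \left(3481 - 3088\right) = 1392 \cdot 393 = 547056$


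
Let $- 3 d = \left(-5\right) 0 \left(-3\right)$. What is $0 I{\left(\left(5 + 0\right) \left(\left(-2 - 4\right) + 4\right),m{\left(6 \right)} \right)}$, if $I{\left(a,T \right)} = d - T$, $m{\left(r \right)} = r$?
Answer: $0$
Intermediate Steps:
$d = 0$ ($d = - \frac{\left(-5\right) 0 \left(-3\right)}{3} = - \frac{0 \left(-3\right)}{3} = \left(- \frac{1}{3}\right) 0 = 0$)
$I{\left(a,T \right)} = - T$ ($I{\left(a,T \right)} = 0 - T = - T$)
$0 I{\left(\left(5 + 0\right) \left(\left(-2 - 4\right) + 4\right),m{\left(6 \right)} \right)} = 0 \left(\left(-1\right) 6\right) = 0 \left(-6\right) = 0$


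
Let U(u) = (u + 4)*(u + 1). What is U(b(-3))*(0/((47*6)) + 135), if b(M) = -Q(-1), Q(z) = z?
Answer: 1350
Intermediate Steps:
b(M) = 1 (b(M) = -1*(-1) = 1)
U(u) = (1 + u)*(4 + u) (U(u) = (4 + u)*(1 + u) = (1 + u)*(4 + u))
U(b(-3))*(0/((47*6)) + 135) = (4 + 1**2 + 5*1)*(0/((47*6)) + 135) = (4 + 1 + 5)*(0/282 + 135) = 10*(0*(1/282) + 135) = 10*(0 + 135) = 10*135 = 1350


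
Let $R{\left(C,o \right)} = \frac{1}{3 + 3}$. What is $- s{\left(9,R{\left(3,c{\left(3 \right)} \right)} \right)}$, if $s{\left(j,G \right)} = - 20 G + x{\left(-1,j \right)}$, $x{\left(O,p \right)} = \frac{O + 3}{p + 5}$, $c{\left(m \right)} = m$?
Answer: $\frac{67}{21} \approx 3.1905$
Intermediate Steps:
$x{\left(O,p \right)} = \frac{3 + O}{5 + p}$
$R{\left(C,o \right)} = \frac{1}{6}$
$s{\left(j,G \right)} = - 20 G + \frac{2}{5 + j}$ ($s{\left(j,G \right)} = - 20 G + \frac{3 - 1}{5 + j} = - 20 G + \frac{1}{5 + j} 2 = - 20 G + \frac{2}{5 + j}$)
$- s{\left(9,R{\left(3,c{\left(3 \right)} \right)} \right)} = - \frac{2 \left(1 - \frac{5 \left(5 + 9\right)}{3}\right)}{5 + 9} = - \frac{2 \left(1 - \frac{5}{3} \cdot 14\right)}{14} = - \frac{2 \left(1 - \frac{70}{3}\right)}{14} = - \frac{2 \left(-67\right)}{14 \cdot 3} = \left(-1\right) \left(- \frac{67}{21}\right) = \frac{67}{21}$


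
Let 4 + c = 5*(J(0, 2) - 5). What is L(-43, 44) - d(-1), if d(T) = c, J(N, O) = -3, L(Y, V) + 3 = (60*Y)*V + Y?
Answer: -113522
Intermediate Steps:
L(Y, V) = -3 + Y + 60*V*Y (L(Y, V) = -3 + ((60*Y)*V + Y) = -3 + (60*V*Y + Y) = -3 + (Y + 60*V*Y) = -3 + Y + 60*V*Y)
c = -44 (c = -4 + 5*(-3 - 5) = -4 + 5*(-8) = -4 - 40 = -44)
d(T) = -44
L(-43, 44) - d(-1) = (-3 - 43 + 60*44*(-43)) - 1*(-44) = (-3 - 43 - 113520) + 44 = -113566 + 44 = -113522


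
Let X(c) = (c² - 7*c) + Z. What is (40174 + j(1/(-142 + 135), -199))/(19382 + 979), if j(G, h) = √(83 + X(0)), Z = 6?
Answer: 40174/20361 + √89/20361 ≈ 1.9735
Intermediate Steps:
X(c) = 6 + c² - 7*c (X(c) = (c² - 7*c) + 6 = 6 + c² - 7*c)
j(G, h) = √89 (j(G, h) = √(83 + (6 + 0² - 7*0)) = √(83 + (6 + 0 + 0)) = √(83 + 6) = √89)
(40174 + j(1/(-142 + 135), -199))/(19382 + 979) = (40174 + √89)/(19382 + 979) = (40174 + √89)/20361 = (40174 + √89)*(1/20361) = 40174/20361 + √89/20361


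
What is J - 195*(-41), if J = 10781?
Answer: 18776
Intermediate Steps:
J - 195*(-41) = 10781 - 195*(-41) = 10781 + 7995 = 18776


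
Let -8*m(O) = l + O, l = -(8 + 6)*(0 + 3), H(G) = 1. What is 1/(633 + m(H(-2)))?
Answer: 8/5105 ≈ 0.0015671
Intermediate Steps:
l = -42 (l = -14*3 = -1*42 = -42)
m(O) = 21/4 - O/8 (m(O) = -(-42 + O)/8 = 21/4 - O/8)
1/(633 + m(H(-2))) = 1/(633 + (21/4 - ⅛*1)) = 1/(633 + (21/4 - ⅛)) = 1/(633 + 41/8) = 1/(5105/8) = 8/5105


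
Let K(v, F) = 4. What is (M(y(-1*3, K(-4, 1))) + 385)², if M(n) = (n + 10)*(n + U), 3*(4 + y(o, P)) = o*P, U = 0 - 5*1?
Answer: 128881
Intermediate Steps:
U = -5 (U = 0 - 5 = -5)
y(o, P) = -4 + P*o/3 (y(o, P) = -4 + (o*P)/3 = -4 + (P*o)/3 = -4 + P*o/3)
M(n) = (-5 + n)*(10 + n) (M(n) = (n + 10)*(n - 5) = (10 + n)*(-5 + n) = (-5 + n)*(10 + n))
(M(y(-1*3, K(-4, 1))) + 385)² = ((-50 + (-4 + (⅓)*4*(-1*3))² + 5*(-4 + (⅓)*4*(-1*3))) + 385)² = ((-50 + (-4 + (⅓)*4*(-3))² + 5*(-4 + (⅓)*4*(-3))) + 385)² = ((-50 + (-4 - 4)² + 5*(-4 - 4)) + 385)² = ((-50 + (-8)² + 5*(-8)) + 385)² = ((-50 + 64 - 40) + 385)² = (-26 + 385)² = 359² = 128881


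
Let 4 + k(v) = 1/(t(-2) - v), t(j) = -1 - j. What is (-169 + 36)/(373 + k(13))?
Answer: -84/233 ≈ -0.36052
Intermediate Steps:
k(v) = -4 + 1/(1 - v) (k(v) = -4 + 1/((-1 - 1*(-2)) - v) = -4 + 1/((-1 + 2) - v) = -4 + 1/(1 - v))
(-169 + 36)/(373 + k(13)) = (-169 + 36)/(373 + (3 - 4*13)/(-1 + 13)) = -133/(373 + (3 - 52)/12) = -133/(373 + (1/12)*(-49)) = -133/(373 - 49/12) = -133/4427/12 = -133*12/4427 = -84/233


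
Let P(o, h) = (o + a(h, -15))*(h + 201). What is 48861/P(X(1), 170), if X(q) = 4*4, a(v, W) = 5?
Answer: 16287/2597 ≈ 6.2715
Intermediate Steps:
X(q) = 16
P(o, h) = (5 + o)*(201 + h) (P(o, h) = (o + 5)*(h + 201) = (5 + o)*(201 + h))
48861/P(X(1), 170) = 48861/(1005 + 5*170 + 201*16 + 170*16) = 48861/(1005 + 850 + 3216 + 2720) = 48861/7791 = 48861*(1/7791) = 16287/2597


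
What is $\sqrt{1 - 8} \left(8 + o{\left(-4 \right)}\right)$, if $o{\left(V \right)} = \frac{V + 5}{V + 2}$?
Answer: $\frac{15 i \sqrt{7}}{2} \approx 19.843 i$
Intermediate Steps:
$o{\left(V \right)} = \frac{5 + V}{2 + V}$
$\sqrt{1 - 8} \left(8 + o{\left(-4 \right)}\right) = \sqrt{1 - 8} \left(8 + \frac{5 - 4}{2 - 4}\right) = \sqrt{1 - 8} \left(8 + \frac{1}{-2} \cdot 1\right) = \sqrt{1 - 8} \left(8 - \frac{1}{2}\right) = \sqrt{-7} \left(8 - \frac{1}{2}\right) = i \sqrt{7} \cdot \frac{15}{2} = \frac{15 i \sqrt{7}}{2}$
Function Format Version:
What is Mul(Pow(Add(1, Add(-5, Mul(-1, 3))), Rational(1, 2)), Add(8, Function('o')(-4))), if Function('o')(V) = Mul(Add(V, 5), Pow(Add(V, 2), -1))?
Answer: Mul(Rational(15, 2), I, Pow(7, Rational(1, 2))) ≈ Mul(19.843, I)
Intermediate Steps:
Function('o')(V) = Mul(Pow(Add(2, V), -1), Add(5, V)) (Function('o')(V) = Mul(Add(5, V), Pow(Add(2, V), -1)) = Mul(Pow(Add(2, V), -1), Add(5, V)))
Mul(Pow(Add(1, Add(-5, Mul(-1, 3))), Rational(1, 2)), Add(8, Function('o')(-4))) = Mul(Pow(Add(1, Add(-5, Mul(-1, 3))), Rational(1, 2)), Add(8, Mul(Pow(Add(2, -4), -1), Add(5, -4)))) = Mul(Pow(Add(1, Add(-5, -3)), Rational(1, 2)), Add(8, Mul(Pow(-2, -1), 1))) = Mul(Pow(Add(1, -8), Rational(1, 2)), Add(8, Mul(Rational(-1, 2), 1))) = Mul(Pow(-7, Rational(1, 2)), Add(8, Rational(-1, 2))) = Mul(Mul(I, Pow(7, Rational(1, 2))), Rational(15, 2)) = Mul(Rational(15, 2), I, Pow(7, Rational(1, 2)))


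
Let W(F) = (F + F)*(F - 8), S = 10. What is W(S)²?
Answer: 1600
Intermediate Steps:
W(F) = 2*F*(-8 + F) (W(F) = (2*F)*(-8 + F) = 2*F*(-8 + F))
W(S)² = (2*10*(-8 + 10))² = (2*10*2)² = 40² = 1600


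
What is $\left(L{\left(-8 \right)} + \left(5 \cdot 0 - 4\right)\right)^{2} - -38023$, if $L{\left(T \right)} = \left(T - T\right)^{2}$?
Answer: $38039$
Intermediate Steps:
$L{\left(T \right)} = 0$ ($L{\left(T \right)} = 0^{2} = 0$)
$\left(L{\left(-8 \right)} + \left(5 \cdot 0 - 4\right)\right)^{2} - -38023 = \left(0 + \left(5 \cdot 0 - 4\right)\right)^{2} - -38023 = \left(0 + \left(0 - 4\right)\right)^{2} + 38023 = \left(0 - 4\right)^{2} + 38023 = \left(-4\right)^{2} + 38023 = 16 + 38023 = 38039$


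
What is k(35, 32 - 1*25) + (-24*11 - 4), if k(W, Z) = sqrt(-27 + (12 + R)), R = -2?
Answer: -268 + I*sqrt(17) ≈ -268.0 + 4.1231*I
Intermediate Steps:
k(W, Z) = I*sqrt(17) (k(W, Z) = sqrt(-27 + (12 - 2)) = sqrt(-27 + 10) = sqrt(-17) = I*sqrt(17))
k(35, 32 - 1*25) + (-24*11 - 4) = I*sqrt(17) + (-24*11 - 4) = I*sqrt(17) + (-264 - 4) = I*sqrt(17) - 268 = -268 + I*sqrt(17)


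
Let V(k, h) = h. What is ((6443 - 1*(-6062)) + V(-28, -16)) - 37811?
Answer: -25322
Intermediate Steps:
((6443 - 1*(-6062)) + V(-28, -16)) - 37811 = ((6443 - 1*(-6062)) - 16) - 37811 = ((6443 + 6062) - 16) - 37811 = (12505 - 16) - 37811 = 12489 - 37811 = -25322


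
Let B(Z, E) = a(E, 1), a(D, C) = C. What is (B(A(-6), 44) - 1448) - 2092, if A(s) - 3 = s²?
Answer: -3539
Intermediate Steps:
A(s) = 3 + s²
B(Z, E) = 1
(B(A(-6), 44) - 1448) - 2092 = (1 - 1448) - 2092 = -1447 - 2092 = -3539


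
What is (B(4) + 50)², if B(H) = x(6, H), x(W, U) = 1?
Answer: 2601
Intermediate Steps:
B(H) = 1
(B(4) + 50)² = (1 + 50)² = 51² = 2601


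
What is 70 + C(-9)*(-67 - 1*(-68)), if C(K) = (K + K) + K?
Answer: 43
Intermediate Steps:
C(K) = 3*K (C(K) = 2*K + K = 3*K)
70 + C(-9)*(-67 - 1*(-68)) = 70 + (3*(-9))*(-67 - 1*(-68)) = 70 - 27*(-67 + 68) = 70 - 27*1 = 70 - 27 = 43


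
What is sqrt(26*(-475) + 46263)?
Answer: sqrt(33913) ≈ 184.15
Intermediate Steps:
sqrt(26*(-475) + 46263) = sqrt(-12350 + 46263) = sqrt(33913)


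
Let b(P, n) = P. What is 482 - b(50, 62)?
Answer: 432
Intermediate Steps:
482 - b(50, 62) = 482 - 1*50 = 482 - 50 = 432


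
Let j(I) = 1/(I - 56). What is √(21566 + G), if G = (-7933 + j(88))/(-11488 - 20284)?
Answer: √2061090277986/9776 ≈ 146.85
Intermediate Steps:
j(I) = 1/(-56 + I)
G = 253855/1016704 (G = (-7933 + 1/(-56 + 88))/(-11488 - 20284) = (-7933 + 1/32)/(-31772) = (-7933 + 1/32)*(-1/31772) = -253855/32*(-1/31772) = 253855/1016704 ≈ 0.24968)
√(21566 + G) = √(21566 + 253855/1016704) = √(21926492319/1016704) = √2061090277986/9776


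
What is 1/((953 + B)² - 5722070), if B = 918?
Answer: -1/2221429 ≈ -4.5016e-7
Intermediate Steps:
1/((953 + B)² - 5722070) = 1/((953 + 918)² - 5722070) = 1/(1871² - 5722070) = 1/(3500641 - 5722070) = 1/(-2221429) = -1/2221429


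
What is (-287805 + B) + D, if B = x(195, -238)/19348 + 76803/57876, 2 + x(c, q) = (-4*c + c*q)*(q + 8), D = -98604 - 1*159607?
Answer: -7271318916139/13330772 ≈ -5.4545e+5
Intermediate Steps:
D = -258211 (D = -98604 - 159607 = -258211)
x(c, q) = -2 + (8 + q)*(-4*c + c*q) (x(c, q) = -2 + (-4*c + c*q)*(q + 8) = -2 + (-4*c + c*q)*(8 + q) = -2 + (8 + q)*(-4*c + c*q))
B = 7495888213/13330772 (B = (-2 - 32*195 + 195*(-238)² + 4*195*(-238))/19348 + 76803/57876 = (-2 - 6240 + 195*56644 - 185640)*(1/19348) + 76803*(1/57876) = (-2 - 6240 + 11045580 - 185640)*(1/19348) + 25601/19292 = 10853698*(1/19348) + 25601/19292 = 5426849/9674 + 25601/19292 = 7495888213/13330772 ≈ 562.30)
(-287805 + B) + D = (-287805 + 7495888213/13330772) - 258211 = -3829166947247/13330772 - 258211 = -7271318916139/13330772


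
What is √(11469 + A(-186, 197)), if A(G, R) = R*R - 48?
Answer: √50230 ≈ 224.12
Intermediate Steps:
A(G, R) = -48 + R² (A(G, R) = R² - 48 = -48 + R²)
√(11469 + A(-186, 197)) = √(11469 + (-48 + 197²)) = √(11469 + (-48 + 38809)) = √(11469 + 38761) = √50230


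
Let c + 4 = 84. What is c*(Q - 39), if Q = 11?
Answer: -2240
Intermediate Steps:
c = 80 (c = -4 + 84 = 80)
c*(Q - 39) = 80*(11 - 39) = 80*(-28) = -2240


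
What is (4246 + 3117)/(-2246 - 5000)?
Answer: -7363/7246 ≈ -1.0161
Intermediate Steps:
(4246 + 3117)/(-2246 - 5000) = 7363/(-7246) = 7363*(-1/7246) = -7363/7246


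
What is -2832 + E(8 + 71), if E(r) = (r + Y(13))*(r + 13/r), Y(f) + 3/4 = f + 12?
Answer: 843995/158 ≈ 5341.7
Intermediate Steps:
Y(f) = 45/4 + f (Y(f) = -¾ + (f + 12) = -¾ + (12 + f) = 45/4 + f)
E(r) = (97/4 + r)*(r + 13/r) (E(r) = (r + (45/4 + 13))*(r + 13/r) = (r + 97/4)*(r + 13/r) = (97/4 + r)*(r + 13/r))
-2832 + E(8 + 71) = -2832 + (13 + (8 + 71)² + 97*(8 + 71)/4 + 1261/(4*(8 + 71))) = -2832 + (13 + 79² + (97/4)*79 + (1261/4)/79) = -2832 + (13 + 6241 + 7663/4 + (1261/4)*(1/79)) = -2832 + (13 + 6241 + 7663/4 + 1261/316) = -2832 + 1291451/158 = 843995/158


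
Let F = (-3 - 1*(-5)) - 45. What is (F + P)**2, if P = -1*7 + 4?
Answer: 2116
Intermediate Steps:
P = -3 (P = -7 + 4 = -3)
F = -43 (F = (-3 + 5) - 45 = 2 - 45 = -43)
(F + P)**2 = (-43 - 3)**2 = (-46)**2 = 2116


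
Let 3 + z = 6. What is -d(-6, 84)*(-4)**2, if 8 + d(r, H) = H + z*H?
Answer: -5248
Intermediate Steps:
z = 3 (z = -3 + 6 = 3)
d(r, H) = -8 + 4*H (d(r, H) = -8 + (H + 3*H) = -8 + 4*H)
-d(-6, 84)*(-4)**2 = -(-8 + 4*84)*(-4)**2 = -(-8 + 336)*16 = -1*328*16 = -328*16 = -5248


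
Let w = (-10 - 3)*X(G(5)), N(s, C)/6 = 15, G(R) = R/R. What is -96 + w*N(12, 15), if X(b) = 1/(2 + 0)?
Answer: -681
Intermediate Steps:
G(R) = 1
N(s, C) = 90 (N(s, C) = 6*15 = 90)
X(b) = ½ (X(b) = 1/2 = ½)
w = -13/2 (w = (-10 - 3)*(½) = -13*½ = -13/2 ≈ -6.5000)
-96 + w*N(12, 15) = -96 - 13/2*90 = -96 - 585 = -681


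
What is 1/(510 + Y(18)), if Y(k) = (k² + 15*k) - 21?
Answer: 1/1083 ≈ 0.00092336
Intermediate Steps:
Y(k) = -21 + k² + 15*k
1/(510 + Y(18)) = 1/(510 + (-21 + 18² + 15*18)) = 1/(510 + (-21 + 324 + 270)) = 1/(510 + 573) = 1/1083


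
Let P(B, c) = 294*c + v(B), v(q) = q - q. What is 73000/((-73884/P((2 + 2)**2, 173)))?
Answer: -309410500/6157 ≈ -50253.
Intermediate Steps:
v(q) = 0
P(B, c) = 294*c (P(B, c) = 294*c + 0 = 294*c)
73000/((-73884/P((2 + 2)**2, 173))) = 73000/((-73884/(294*173))) = 73000/((-73884/50862)) = 73000/((-73884*1/50862)) = 73000/(-12314/8477) = 73000*(-8477/12314) = -309410500/6157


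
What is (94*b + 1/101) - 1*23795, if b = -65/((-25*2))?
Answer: -11954759/505 ≈ -23673.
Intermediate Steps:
b = 13/10 (b = -65/(-50) = -65*(-1/50) = 13/10 ≈ 1.3000)
(94*b + 1/101) - 1*23795 = (94*(13/10) + 1/101) - 1*23795 = (611/5 + 1/101) - 23795 = 61716/505 - 23795 = -11954759/505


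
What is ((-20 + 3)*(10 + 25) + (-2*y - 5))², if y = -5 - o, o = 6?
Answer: 334084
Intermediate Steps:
y = -11 (y = -5 - 1*6 = -5 - 6 = -11)
((-20 + 3)*(10 + 25) + (-2*y - 5))² = ((-20 + 3)*(10 + 25) + (-2*(-11) - 5))² = (-17*35 + (22 - 5))² = (-595 + 17)² = (-578)² = 334084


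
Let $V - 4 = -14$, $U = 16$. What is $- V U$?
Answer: $160$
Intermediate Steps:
$V = -10$ ($V = 4 - 14 = -10$)
$- V U = \left(-1\right) \left(-10\right) 16 = 10 \cdot 16 = 160$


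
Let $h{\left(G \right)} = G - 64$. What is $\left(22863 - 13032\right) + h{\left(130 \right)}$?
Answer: $9897$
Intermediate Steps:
$h{\left(G \right)} = -64 + G$
$\left(22863 - 13032\right) + h{\left(130 \right)} = \left(22863 - 13032\right) + \left(-64 + 130\right) = \left(22863 - 13032\right) + 66 = 9831 + 66 = 9897$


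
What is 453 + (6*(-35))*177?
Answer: -36717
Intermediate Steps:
453 + (6*(-35))*177 = 453 - 210*177 = 453 - 37170 = -36717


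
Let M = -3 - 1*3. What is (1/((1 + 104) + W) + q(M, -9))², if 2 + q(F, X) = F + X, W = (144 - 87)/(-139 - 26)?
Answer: 9564253209/33131536 ≈ 288.68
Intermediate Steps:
W = -19/55 (W = 57/(-165) = 57*(-1/165) = -19/55 ≈ -0.34545)
M = -6 (M = -3 - 3 = -6)
q(F, X) = -2 + F + X (q(F, X) = -2 + (F + X) = -2 + F + X)
(1/((1 + 104) + W) + q(M, -9))² = (1/((1 + 104) - 19/55) + (-2 - 6 - 9))² = (1/(105 - 19/55) - 17)² = (1/(5756/55) - 17)² = (55/5756 - 17)² = (-97797/5756)² = 9564253209/33131536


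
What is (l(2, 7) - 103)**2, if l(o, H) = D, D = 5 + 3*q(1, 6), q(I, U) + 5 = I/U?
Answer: 50625/4 ≈ 12656.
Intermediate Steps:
q(I, U) = -5 + I/U
D = -19/2 (D = 5 + 3*(-5 + 1/6) = 5 + 3*(-29/6) = 5 - 29/2 = -19/2 ≈ -9.5000)
l(o, H) = -19/2
(l(2, 7) - 103)**2 = (-19/2 - 103)**2 = (-225/2)**2 = 50625/4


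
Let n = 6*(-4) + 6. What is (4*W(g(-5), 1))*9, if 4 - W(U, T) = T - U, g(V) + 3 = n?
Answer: -648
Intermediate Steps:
n = -18 (n = -24 + 6 = -18)
g(V) = -21 (g(V) = -3 - 18 = -21)
W(U, T) = 4 + U - T (W(U, T) = 4 - (T - U) = 4 + (U - T) = 4 + U - T)
(4*W(g(-5), 1))*9 = (4*(4 - 21 - 1*1))*9 = (4*(4 - 21 - 1))*9 = (4*(-18))*9 = -72*9 = -648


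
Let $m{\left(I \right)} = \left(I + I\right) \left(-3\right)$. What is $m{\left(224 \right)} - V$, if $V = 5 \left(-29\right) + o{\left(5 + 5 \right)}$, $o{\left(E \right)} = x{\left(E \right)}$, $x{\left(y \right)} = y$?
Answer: $-1209$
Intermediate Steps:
$o{\left(E \right)} = E$
$V = -135$ ($V = 5 \left(-29\right) + \left(5 + 5\right) = -145 + 10 = -135$)
$m{\left(I \right)} = - 6 I$ ($m{\left(I \right)} = 2 I \left(-3\right) = - 6 I$)
$m{\left(224 \right)} - V = \left(-6\right) 224 - -135 = -1344 + 135 = -1209$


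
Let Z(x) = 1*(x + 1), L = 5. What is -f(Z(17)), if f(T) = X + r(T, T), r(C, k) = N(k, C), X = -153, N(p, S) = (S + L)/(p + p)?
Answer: 5485/36 ≈ 152.36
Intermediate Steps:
N(p, S) = (5 + S)/(2*p) (N(p, S) = (S + 5)/(p + p) = (5 + S)/((2*p)) = (5 + S)*(1/(2*p)) = (5 + S)/(2*p))
Z(x) = 1 + x (Z(x) = 1*(1 + x) = 1 + x)
r(C, k) = (5 + C)/(2*k)
f(T) = -153 + (5 + T)/(2*T)
-f(Z(17)) = -5*(1 - 61*(1 + 17))/(2*(1 + 17)) = -5*(1 - 61*18)/(2*18) = -5*(1 - 1098)/(2*18) = -5*(-1097)/(2*18) = -1*(-5485/36) = 5485/36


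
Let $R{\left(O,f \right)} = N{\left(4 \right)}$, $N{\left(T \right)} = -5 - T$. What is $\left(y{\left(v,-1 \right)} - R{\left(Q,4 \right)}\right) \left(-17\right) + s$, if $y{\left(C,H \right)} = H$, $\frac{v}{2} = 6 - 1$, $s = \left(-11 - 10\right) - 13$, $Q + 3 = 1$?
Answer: $-170$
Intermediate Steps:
$Q = -2$ ($Q = -3 + 1 = -2$)
$s = -34$ ($s = -21 - 13 = -34$)
$v = 10$ ($v = 2 \left(6 - 1\right) = 2 \cdot 5 = 10$)
$R{\left(O,f \right)} = -9$ ($R{\left(O,f \right)} = -5 - 4 = -9$)
$\left(y{\left(v,-1 \right)} - R{\left(Q,4 \right)}\right) \left(-17\right) + s = \left(-1 - -9\right) \left(-17\right) - 34 = \left(-1 + 9\right) \left(-17\right) - 34 = 8 \left(-17\right) - 34 = -136 - 34 = -170$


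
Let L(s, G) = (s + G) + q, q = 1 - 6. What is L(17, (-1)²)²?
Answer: 169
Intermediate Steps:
q = -5
L(s, G) = -5 + G + s (L(s, G) = (s + G) - 5 = (G + s) - 5 = -5 + G + s)
L(17, (-1)²)² = (-5 + (-1)² + 17)² = (-5 + 1 + 17)² = 13² = 169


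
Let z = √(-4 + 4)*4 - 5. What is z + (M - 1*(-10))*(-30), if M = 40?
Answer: -1505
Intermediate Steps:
z = -5 (z = √0*4 - 5 = 0*4 - 5 = 0 - 5 = -5)
z + (M - 1*(-10))*(-30) = -5 + (40 - 1*(-10))*(-30) = -5 + (40 + 10)*(-30) = -5 + 50*(-30) = -5 - 1500 = -1505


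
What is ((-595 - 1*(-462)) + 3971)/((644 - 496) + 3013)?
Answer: 3838/3161 ≈ 1.2142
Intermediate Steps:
((-595 - 1*(-462)) + 3971)/((644 - 496) + 3013) = ((-595 + 462) + 3971)/(148 + 3013) = (-133 + 3971)/3161 = 3838*(1/3161) = 3838/3161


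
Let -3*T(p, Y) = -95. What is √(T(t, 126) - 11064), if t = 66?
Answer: I*√99291/3 ≈ 105.03*I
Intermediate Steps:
T(p, Y) = 95/3 (T(p, Y) = -⅓*(-95) = 95/3)
√(T(t, 126) - 11064) = √(95/3 - 11064) = √(-33097/3) = I*√99291/3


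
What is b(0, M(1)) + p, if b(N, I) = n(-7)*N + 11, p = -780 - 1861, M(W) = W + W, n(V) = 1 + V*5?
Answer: -2630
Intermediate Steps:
n(V) = 1 + 5*V
M(W) = 2*W
p = -2641
b(N, I) = 11 - 34*N (b(N, I) = (1 + 5*(-7))*N + 11 = (1 - 35)*N + 11 = -34*N + 11 = 11 - 34*N)
b(0, M(1)) + p = (11 - 34*0) - 2641 = (11 + 0) - 2641 = 11 - 2641 = -2630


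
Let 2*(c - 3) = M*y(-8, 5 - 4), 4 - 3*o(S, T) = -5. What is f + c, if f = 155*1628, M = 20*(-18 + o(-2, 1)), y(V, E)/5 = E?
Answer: 251593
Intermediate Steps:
o(S, T) = 3 (o(S, T) = 4/3 - ⅓*(-5) = 4/3 + 5/3 = 3)
y(V, E) = 5*E
M = -300 (M = 20*(-18 + 3) = 20*(-15) = -300)
f = 252340
c = -747 (c = 3 + (-1500*(5 - 4))/2 = 3 + (-1500)/2 = 3 + (-300*5)/2 = 3 + (½)*(-1500) = 3 - 750 = -747)
f + c = 252340 - 747 = 251593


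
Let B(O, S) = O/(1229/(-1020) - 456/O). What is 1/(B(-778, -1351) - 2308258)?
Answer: -245521/566417117578 ≈ -4.3346e-7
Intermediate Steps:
B(O, S) = O/(-1229/1020 - 456/O) (B(O, S) = O/(1229*(-1/1020) - 456/O) = O/(-1229/1020 - 456/O))
1/(B(-778, -1351) - 2308258) = 1/(-1020*(-778)**2/(465120 + 1229*(-778)) - 2308258) = 1/(-1020*605284/(465120 - 956162) - 2308258) = 1/(-1020*605284/(-491042) - 2308258) = 1/(-1020*605284*(-1/491042) - 2308258) = 1/(308694840/245521 - 2308258) = 1/(-566417117578/245521) = -245521/566417117578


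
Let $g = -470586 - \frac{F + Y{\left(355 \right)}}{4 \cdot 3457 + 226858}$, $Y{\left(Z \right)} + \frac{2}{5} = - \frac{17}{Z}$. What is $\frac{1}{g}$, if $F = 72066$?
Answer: $- \frac{85443530}{40208554591851} \approx -2.125 \cdot 10^{-6}$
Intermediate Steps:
$Y{\left(Z \right)} = - \frac{2}{5} - \frac{17}{Z}$
$g = - \frac{40208554591851}{85443530}$ ($g = -470586 - \frac{72066 - \left(\frac{2}{5} + \frac{17}{355}\right)}{4 \cdot 3457 + 226858} = -470586 - \frac{72066 - \frac{159}{355}}{13828 + 226858} = -470586 - \frac{72066 - \frac{159}{355}}{240686} = -470586 - \left(72066 - \frac{159}{355}\right) \frac{1}{240686} = -470586 - \frac{25583271}{355} \cdot \frac{1}{240686} = -470586 - \frac{25583271}{85443530} = - \frac{40208554591851}{85443530} \approx -4.7059 \cdot 10^{5}$)
$\frac{1}{g} = \frac{1}{- \frac{40208554591851}{85443530}} = - \frac{85443530}{40208554591851}$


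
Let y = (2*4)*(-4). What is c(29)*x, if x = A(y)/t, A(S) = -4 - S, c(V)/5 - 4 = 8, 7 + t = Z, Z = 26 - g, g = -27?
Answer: 840/23 ≈ 36.522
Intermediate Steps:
y = -32 (y = 8*(-4) = -32)
Z = 53 (Z = 26 - 1*(-27) = 26 + 27 = 53)
t = 46 (t = -7 + 53 = 46)
c(V) = 60 (c(V) = 20 + 5*8 = 20 + 40 = 60)
x = 14/23 (x = (-4 - 1*(-32))/46 = (-4 + 32)*(1/46) = 28*(1/46) = 14/23 ≈ 0.60870)
c(29)*x = 60*(14/23) = 840/23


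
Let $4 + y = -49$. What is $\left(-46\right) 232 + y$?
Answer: $-10725$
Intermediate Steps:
$y = -53$ ($y = -4 - 49 = -53$)
$\left(-46\right) 232 + y = \left(-46\right) 232 - 53 = -10672 - 53 = -10725$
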